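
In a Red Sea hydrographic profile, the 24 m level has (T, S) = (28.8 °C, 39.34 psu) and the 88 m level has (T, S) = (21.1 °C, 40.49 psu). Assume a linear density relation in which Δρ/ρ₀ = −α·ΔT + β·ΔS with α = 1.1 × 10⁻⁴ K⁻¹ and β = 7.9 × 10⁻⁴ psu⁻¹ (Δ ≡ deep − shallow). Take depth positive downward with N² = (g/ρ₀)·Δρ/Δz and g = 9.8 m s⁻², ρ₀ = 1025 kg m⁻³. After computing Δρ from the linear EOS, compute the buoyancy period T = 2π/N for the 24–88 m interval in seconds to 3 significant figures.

ΔT = -7.7 K, ΔS = +1.15 psu (deep − shallow).
Δρ/ρ₀ = −αΔT + βΔS = 8.47 × 10⁻⁴ + 9.085 × 10⁻⁴ = 1.7555 × 10⁻³, so Δρ ≈ 1.799 kg m⁻³.
N² = (g/ρ₀)·Δρ/Δz = g·(Δρ/ρ₀)/Δz = 9.8 × 1.7555 × 10⁻³ / 64 = 2.6881 × 10⁻⁴ s⁻².
N = √(2.6881 × 10⁻⁴) = 0.016395 rad s⁻¹ → T = 2π/N = 383.24 s ≈ 383 s.

383 s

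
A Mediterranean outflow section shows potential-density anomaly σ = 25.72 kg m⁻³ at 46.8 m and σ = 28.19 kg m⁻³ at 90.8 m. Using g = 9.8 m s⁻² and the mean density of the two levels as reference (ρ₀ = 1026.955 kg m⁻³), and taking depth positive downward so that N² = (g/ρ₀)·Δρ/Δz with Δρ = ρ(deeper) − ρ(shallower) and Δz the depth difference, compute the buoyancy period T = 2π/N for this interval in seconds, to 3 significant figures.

271 s

Δρ = 1028.19 − 1025.72 = 2.47 kg m⁻³ over Δz = 90.8 − 46.8 = 44 m.
N² = (9.8/1026.955) × (2.47/44) = 5.3570 × 10⁻⁴ s⁻².
N = √(5.3570 × 10⁻⁴) = 0.023145 rad s⁻¹, so T = 2π/N = 271.47 s ≈ 271 s.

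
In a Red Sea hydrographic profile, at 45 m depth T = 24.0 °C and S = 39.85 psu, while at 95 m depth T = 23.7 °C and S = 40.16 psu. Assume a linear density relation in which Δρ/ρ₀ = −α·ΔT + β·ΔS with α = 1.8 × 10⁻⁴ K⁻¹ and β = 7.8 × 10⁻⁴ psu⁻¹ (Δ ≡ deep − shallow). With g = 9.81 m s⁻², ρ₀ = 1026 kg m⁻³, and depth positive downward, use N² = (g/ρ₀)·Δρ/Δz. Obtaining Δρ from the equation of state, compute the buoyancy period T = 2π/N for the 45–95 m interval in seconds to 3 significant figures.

825 s

ΔT = -0.3 K, ΔS = +0.31 psu (deep − shallow).
Δρ/ρ₀ = −αΔT + βΔS = 5.40 × 10⁻⁵ + 2.418 × 10⁻⁴ = 2.958 × 10⁻⁴, so Δρ ≈ 0.3035 kg m⁻³.
N² = (g/ρ₀)·Δρ/Δz = g·(Δρ/ρ₀)/Δz = 9.81 × 2.958 × 10⁻⁴ / 50 = 5.8036 × 10⁻⁵ s⁻².
N = √(5.8036 × 10⁻⁵) = 7.6181 × 10⁻³ rad s⁻¹ → T = 2π/N = 824.77 s ≈ 825 s.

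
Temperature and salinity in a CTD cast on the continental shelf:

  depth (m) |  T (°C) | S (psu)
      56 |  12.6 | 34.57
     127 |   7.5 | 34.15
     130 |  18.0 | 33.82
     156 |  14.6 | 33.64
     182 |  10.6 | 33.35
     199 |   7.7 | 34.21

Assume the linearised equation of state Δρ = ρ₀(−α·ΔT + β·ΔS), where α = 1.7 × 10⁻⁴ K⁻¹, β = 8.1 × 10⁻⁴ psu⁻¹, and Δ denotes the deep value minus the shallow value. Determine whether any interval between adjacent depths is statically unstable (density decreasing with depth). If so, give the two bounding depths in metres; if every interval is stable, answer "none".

127–130 m

Evaluate Δρ/ρ₀ = −αΔT + βΔS across each adjacent pair:
  56–127 m: −αΔT+βΔS = −(1.7 × 10⁻⁴)(-5.1)+(8.1 × 10⁻⁴)(-0.42) = 5.3 × 10⁻⁴ → stable
  127–130 m: −αΔT+βΔS = −(1.7 × 10⁻⁴)(+10.5)+(8.1 × 10⁻⁴)(-0.33) = -2.1 × 10⁻³ → UNSTABLE
  130–156 m: −αΔT+βΔS = −(1.7 × 10⁻⁴)(-3.4)+(8.1 × 10⁻⁴)(-0.18) = 4.3 × 10⁻⁴ → stable
  156–182 m: −αΔT+βΔS = −(1.7 × 10⁻⁴)(-4.0)+(8.1 × 10⁻⁴)(-0.29) = 4.5 × 10⁻⁴ → stable
  182–199 m: −αΔT+βΔS = −(1.7 × 10⁻⁴)(-2.9)+(8.1 × 10⁻⁴)(+0.86) = 1.2 × 10⁻³ → stable
The 127–130 m interval has Δρ < 0: lighter water underlies denser water.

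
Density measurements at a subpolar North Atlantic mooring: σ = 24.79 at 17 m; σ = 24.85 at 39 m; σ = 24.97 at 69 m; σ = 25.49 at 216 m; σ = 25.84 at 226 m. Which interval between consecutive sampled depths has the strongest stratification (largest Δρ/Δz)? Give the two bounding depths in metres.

Compute the density gradient over each adjacent pair:
  17–39 m: Δρ/Δz = 0.06/22 = 2.7 × 10⁻³ kg m⁻⁴
  39–69 m: Δρ/Δz = 0.12/30 = 4.0 × 10⁻³ kg m⁻⁴
  69–216 m: Δρ/Δz = 0.52/147 = 3.5 × 10⁻³ kg m⁻⁴
  216–226 m: Δρ/Δz = 0.35/10 = 0.035 kg m⁻⁴
The largest gradient is in the 216–226 m interval — the pycnocline.

216–226 m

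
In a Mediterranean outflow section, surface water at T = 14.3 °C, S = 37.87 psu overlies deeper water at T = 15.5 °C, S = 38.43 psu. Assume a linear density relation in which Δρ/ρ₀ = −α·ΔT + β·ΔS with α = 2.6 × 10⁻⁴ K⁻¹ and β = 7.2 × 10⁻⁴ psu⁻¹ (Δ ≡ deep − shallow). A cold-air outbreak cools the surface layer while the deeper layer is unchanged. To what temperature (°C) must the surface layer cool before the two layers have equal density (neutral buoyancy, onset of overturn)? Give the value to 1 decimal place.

Neutral buoyancy requires Δρ = 0, i.e. −α(T_deep − T_surf′) + β(S_deep − S_surf) = 0.
T_surf′ = T_deep − (β/α)·ΔS = 15.5 − (7.2 × 10⁻⁴/2.6 × 10⁻⁴)·(+0.56) = 13.949 °C.
Cooling required: 14.3 − (13.949) = 0.351 °C.

13.9 °C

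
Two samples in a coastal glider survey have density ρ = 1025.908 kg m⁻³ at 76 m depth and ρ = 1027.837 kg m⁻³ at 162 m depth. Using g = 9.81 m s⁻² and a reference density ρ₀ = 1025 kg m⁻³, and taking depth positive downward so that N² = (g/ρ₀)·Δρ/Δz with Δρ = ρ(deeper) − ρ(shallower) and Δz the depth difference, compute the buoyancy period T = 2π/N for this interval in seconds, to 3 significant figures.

Δρ = 1027.837 − 1025.908 = 1.929 kg m⁻³ over Δz = 162 − 76 = 86 m.
N² = (9.81/1025) × (1.929/86) = 2.1467 × 10⁻⁴ s⁻².
N = √(2.1467 × 10⁻⁴) = 0.014652 rad s⁻¹, so T = 2π/N = 428.83 s ≈ 429 s.

429 s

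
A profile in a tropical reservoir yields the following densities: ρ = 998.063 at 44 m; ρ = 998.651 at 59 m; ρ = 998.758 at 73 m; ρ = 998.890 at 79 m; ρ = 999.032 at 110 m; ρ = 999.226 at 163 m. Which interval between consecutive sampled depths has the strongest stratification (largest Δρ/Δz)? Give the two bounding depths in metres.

44–59 m

Compute the density gradient over each adjacent pair:
  44–59 m: Δρ/Δz = 0.588/15 = 0.039 kg m⁻⁴
  59–73 m: Δρ/Δz = 0.107/14 = 7.6 × 10⁻³ kg m⁻⁴
  73–79 m: Δρ/Δz = 0.132/6 = 0.022 kg m⁻⁴
  79–110 m: Δρ/Δz = 0.142/31 = 4.6 × 10⁻³ kg m⁻⁴
  110–163 m: Δρ/Δz = 0.194/53 = 3.7 × 10⁻³ kg m⁻⁴
The largest gradient is in the 44–59 m interval — the pycnocline.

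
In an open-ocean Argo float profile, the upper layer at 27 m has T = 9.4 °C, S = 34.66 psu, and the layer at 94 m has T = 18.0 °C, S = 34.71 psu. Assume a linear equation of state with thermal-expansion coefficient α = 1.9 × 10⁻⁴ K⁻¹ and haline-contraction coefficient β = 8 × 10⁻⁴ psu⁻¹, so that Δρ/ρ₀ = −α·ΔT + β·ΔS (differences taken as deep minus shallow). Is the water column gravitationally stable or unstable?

unstable

ΔT = 18.0 − 9.4 = +8.6 K and ΔS = 34.71 − 34.66 = +0.05 psu (deep − shallow).
−αΔT = -1.634 × 10⁻³; βΔS = 4.00 × 10⁻⁵; sum Δρ/ρ₀ = -1.594 × 10⁻³.
Δρ/ρ₀ < 0, so Δρ < 0: deeper water is lighter → statically unstable; the column would overturn.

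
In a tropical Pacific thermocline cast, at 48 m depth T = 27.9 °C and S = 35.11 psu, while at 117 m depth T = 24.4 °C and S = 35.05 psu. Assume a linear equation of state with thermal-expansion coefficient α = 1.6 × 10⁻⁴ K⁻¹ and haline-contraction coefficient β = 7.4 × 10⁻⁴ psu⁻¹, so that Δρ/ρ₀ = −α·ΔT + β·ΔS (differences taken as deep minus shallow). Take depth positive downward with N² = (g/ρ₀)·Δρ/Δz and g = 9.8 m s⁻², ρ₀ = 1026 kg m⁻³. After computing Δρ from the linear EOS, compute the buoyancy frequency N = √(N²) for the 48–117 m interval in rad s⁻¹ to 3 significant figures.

8.56 × 10⁻³ rad s⁻¹

ΔT = -3.5 K, ΔS = -0.06 psu (deep − shallow).
Δρ/ρ₀ = −αΔT + βΔS = 5.60 × 10⁻⁴ − 4.44 × 10⁻⁵ = 5.156 × 10⁻⁴, so Δρ ≈ 0.5290 kg m⁻³.
N² = (g/ρ₀)·Δρ/Δz = g·(Δρ/ρ₀)/Δz = 9.8 × 5.156 × 10⁻⁴ / 69 = 7.3230 × 10⁻⁵ s⁻².
N = √(7.3230 × 10⁻⁵) = 8.5575 × 10⁻³ rad s⁻¹ ≈ 8.56 × 10⁻³ rad s⁻¹.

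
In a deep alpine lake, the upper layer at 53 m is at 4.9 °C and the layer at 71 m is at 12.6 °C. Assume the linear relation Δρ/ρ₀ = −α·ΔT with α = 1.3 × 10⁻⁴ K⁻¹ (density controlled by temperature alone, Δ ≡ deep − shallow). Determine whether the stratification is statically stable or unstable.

unstable

ΔT = 12.6 − 4.9 = +7.7 K, so Δρ/ρ₀ = −αΔT = -1.001 × 10⁻³.
Δρ/ρ₀ < 0, so Δρ < 0: deeper water is lighter → statically unstable; the column would overturn.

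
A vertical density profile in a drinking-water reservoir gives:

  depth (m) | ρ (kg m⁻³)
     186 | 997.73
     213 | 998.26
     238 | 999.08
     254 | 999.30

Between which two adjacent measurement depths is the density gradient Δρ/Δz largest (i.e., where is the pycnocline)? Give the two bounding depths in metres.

Compute the density gradient over each adjacent pair:
  186–213 m: Δρ/Δz = 0.53/27 = 0.020 kg m⁻⁴
  213–238 m: Δρ/Δz = 0.82/25 = 0.033 kg m⁻⁴
  238–254 m: Δρ/Δz = 0.22/16 = 0.014 kg m⁻⁴
The largest gradient is in the 213–238 m interval — the pycnocline.

213–238 m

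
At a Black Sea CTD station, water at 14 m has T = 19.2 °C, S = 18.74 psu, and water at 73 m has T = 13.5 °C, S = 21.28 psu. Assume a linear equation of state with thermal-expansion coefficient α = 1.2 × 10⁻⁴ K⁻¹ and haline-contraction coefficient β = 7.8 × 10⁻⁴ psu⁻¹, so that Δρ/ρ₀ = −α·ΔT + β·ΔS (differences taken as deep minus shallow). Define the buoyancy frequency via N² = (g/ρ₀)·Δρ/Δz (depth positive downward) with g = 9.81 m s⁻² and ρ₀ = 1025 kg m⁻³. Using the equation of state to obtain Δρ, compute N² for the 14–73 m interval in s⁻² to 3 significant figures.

4.43 × 10⁻⁴ s⁻²

ΔT = -5.7 K, ΔS = +2.54 psu (deep − shallow).
Δρ/ρ₀ = −αΔT + βΔS = 6.84 × 10⁻⁴ + 1.9812 × 10⁻³ = 2.6652 × 10⁻³, so Δρ ≈ 2.732 kg m⁻³.
N² = (g/ρ₀)·Δρ/Δz = g·(Δρ/ρ₀)/Δz = 9.81 × 2.6652 × 10⁻³ / 59 = 4.4315 × 10⁻⁴ s⁻² ≈ 4.43 × 10⁻⁴ s⁻².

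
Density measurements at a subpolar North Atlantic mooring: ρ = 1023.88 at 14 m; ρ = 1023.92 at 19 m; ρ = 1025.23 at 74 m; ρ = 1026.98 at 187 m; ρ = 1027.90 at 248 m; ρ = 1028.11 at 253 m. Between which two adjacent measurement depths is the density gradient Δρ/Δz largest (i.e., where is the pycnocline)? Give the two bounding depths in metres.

248–253 m

Compute the density gradient over each adjacent pair:
  14–19 m: Δρ/Δz = 0.04/5 = 8.0 × 10⁻³ kg m⁻⁴
  19–74 m: Δρ/Δz = 1.31/55 = 0.024 kg m⁻⁴
  74–187 m: Δρ/Δz = 1.75/113 = 0.015 kg m⁻⁴
  187–248 m: Δρ/Δz = 0.92/61 = 0.015 kg m⁻⁴
  248–253 m: Δρ/Δz = 0.21/5 = 0.042 kg m⁻⁴
The largest gradient is in the 248–253 m interval — the pycnocline.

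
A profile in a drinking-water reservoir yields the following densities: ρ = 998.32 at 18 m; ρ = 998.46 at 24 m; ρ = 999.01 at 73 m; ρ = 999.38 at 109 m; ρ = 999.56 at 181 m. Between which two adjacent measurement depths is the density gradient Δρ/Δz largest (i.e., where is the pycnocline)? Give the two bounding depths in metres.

Compute the density gradient over each adjacent pair:
  18–24 m: Δρ/Δz = 0.14/6 = 0.023 kg m⁻⁴
  24–73 m: Δρ/Δz = 0.55/49 = 0.011 kg m⁻⁴
  73–109 m: Δρ/Δz = 0.37/36 = 0.010 kg m⁻⁴
  109–181 m: Δρ/Δz = 0.18/72 = 2.5 × 10⁻³ kg m⁻⁴
The largest gradient is in the 18–24 m interval — the pycnocline.

18–24 m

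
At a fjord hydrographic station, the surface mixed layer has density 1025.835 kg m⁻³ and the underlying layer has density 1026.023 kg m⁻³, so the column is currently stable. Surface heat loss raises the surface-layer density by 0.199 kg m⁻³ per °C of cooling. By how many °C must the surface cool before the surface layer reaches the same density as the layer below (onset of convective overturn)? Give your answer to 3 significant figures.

0.945 °C

Density deficit of the surface layer: 1026.023 − 1025.835 = 0.188 kg m⁻³.
Required change = 0.188 / 0.199 = 0.945 °C.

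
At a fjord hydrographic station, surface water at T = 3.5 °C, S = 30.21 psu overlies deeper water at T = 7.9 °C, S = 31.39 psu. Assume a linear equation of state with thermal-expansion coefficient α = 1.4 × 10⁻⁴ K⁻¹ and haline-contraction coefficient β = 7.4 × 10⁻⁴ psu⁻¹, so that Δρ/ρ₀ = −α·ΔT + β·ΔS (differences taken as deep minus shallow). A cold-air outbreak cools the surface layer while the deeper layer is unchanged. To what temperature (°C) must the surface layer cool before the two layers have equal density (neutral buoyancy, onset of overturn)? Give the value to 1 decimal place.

1.7 °C

Neutral buoyancy requires Δρ = 0, i.e. −α(T_deep − T_surf′) + β(S_deep − S_surf) = 0.
T_surf′ = T_deep − (β/α)·ΔS = 7.9 − (7.4 × 10⁻⁴/1.4 × 10⁻⁴)·(+1.18) = 1.663 °C.
Cooling required: 3.5 − (1.663) = 1.837 °C.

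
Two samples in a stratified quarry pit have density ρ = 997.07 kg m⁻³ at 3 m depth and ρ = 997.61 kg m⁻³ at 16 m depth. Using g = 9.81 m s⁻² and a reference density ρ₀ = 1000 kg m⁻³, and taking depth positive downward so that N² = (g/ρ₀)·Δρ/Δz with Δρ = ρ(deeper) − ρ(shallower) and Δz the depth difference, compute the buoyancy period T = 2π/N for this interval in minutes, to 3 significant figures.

5.19 min

Δρ = 997.61 − 997.07 = 0.54 kg m⁻³ over Δz = 16 − 3 = 13 m.
N² = (9.81/1000) × (0.54/13) = 4.0749 × 10⁻⁴ s⁻².
N = √(4.0749 × 10⁻⁴) = 0.020186 rad s⁻¹, so T = 2π/N = 311.26 s = 5.1877 min ≈ 5.19 min.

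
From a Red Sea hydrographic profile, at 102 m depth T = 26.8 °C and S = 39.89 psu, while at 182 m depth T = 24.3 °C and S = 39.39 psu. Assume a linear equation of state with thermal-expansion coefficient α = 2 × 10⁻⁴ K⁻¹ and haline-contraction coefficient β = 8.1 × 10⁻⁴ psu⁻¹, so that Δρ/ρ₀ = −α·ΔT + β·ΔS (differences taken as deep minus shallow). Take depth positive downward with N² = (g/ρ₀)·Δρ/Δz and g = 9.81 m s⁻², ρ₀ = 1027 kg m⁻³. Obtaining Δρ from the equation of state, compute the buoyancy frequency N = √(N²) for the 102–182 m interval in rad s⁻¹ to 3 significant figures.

ΔT = -2.5 K, ΔS = -0.50 psu (deep − shallow).
Δρ/ρ₀ = −αΔT + βΔS = 5.00 × 10⁻⁴ − 4.05 × 10⁻⁴ = 9.50 × 10⁻⁵, so Δρ ≈ 0.09757 kg m⁻³.
N² = (g/ρ₀)·Δρ/Δz = g·(Δρ/ρ₀)/Δz = 9.81 × 9.50 × 10⁻⁵ / 80 = 1.1649 × 10⁻⁵ s⁻².
N = √(1.1649 × 10⁻⁵) = 3.4131 × 10⁻³ rad s⁻¹ ≈ 3.41 × 10⁻³ rad s⁻¹.

3.41 × 10⁻³ rad s⁻¹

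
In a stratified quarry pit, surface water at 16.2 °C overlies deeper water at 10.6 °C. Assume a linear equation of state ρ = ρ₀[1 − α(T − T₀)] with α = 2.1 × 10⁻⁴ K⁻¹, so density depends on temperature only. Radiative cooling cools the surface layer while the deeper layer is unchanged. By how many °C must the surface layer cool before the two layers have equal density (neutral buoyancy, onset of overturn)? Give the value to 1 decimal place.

With temperature the only control, equal density requires T_surf′ = T_deep.
T_surf′ = 10.6 °C.
Cooling required: 16.2 − 10.6 = 5.6 °C.

5.6 °C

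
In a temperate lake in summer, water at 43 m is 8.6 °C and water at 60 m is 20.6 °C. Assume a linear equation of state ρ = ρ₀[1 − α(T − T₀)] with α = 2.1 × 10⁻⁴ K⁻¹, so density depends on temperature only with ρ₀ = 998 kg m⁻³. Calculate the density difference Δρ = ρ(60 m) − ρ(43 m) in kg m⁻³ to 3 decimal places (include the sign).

-2.515 kg m⁻³

ΔT = +12.0 K, Δρ/ρ₀ = −αΔT = -2.52 × 10⁻³.
Δρ = 998 × (-2.52 × 10⁻³) = -2.515 kg m⁻³.
Negative Δρ: lighter below, statically unstable.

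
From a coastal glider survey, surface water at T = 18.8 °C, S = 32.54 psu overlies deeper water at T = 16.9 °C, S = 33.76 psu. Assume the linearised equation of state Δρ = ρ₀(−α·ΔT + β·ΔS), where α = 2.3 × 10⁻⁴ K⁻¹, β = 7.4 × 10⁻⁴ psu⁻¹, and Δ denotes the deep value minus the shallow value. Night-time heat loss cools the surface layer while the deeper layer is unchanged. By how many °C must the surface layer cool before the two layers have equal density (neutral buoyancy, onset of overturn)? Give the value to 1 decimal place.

Neutral buoyancy requires Δρ = 0, i.e. −α(T_deep − T_surf′) + β(S_deep − S_surf) = 0.
T_surf′ = T_deep − (β/α)·ΔS = 16.9 − (7.4 × 10⁻⁴/2.3 × 10⁻⁴)·(+1.22) = 12.975 °C.
Cooling required: 18.8 − (12.975) = 5.825 °C.

5.8 °C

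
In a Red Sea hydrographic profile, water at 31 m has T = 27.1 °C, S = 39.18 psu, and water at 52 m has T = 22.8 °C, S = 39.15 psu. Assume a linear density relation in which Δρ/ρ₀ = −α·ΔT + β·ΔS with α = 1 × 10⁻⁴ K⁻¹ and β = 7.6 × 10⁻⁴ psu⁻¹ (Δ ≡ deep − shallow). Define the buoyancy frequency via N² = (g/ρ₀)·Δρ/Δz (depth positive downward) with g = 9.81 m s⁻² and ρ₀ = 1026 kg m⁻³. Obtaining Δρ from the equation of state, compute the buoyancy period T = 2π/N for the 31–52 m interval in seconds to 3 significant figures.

ΔT = -4.3 K, ΔS = -0.03 psu (deep − shallow).
Δρ/ρ₀ = −αΔT + βΔS = 4.30 × 10⁻⁴ − 2.28 × 10⁻⁵ = 4.072 × 10⁻⁴, so Δρ ≈ 0.4178 kg m⁻³.
N² = (g/ρ₀)·Δρ/Δz = g·(Δρ/ρ₀)/Δz = 9.81 × 4.072 × 10⁻⁴ / 21 = 1.9022 × 10⁻⁴ s⁻².
N = √(1.9022 × 10⁻⁴) = 0.013792 rad s⁻¹ → T = 2π/N = 455.57 s ≈ 456 s.

456 s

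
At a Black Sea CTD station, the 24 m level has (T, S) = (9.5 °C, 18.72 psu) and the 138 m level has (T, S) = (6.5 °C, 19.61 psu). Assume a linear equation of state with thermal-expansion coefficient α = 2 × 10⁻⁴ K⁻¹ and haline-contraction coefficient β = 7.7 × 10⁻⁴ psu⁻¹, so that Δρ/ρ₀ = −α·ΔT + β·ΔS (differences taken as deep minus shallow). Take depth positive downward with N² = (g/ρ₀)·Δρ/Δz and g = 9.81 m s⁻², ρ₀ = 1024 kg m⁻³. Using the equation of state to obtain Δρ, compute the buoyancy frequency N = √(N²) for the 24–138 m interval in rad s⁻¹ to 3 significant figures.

ΔT = -3.0 K, ΔS = +0.89 psu (deep − shallow).
Δρ/ρ₀ = −αΔT + βΔS = 6.00 × 10⁻⁴ + 6.853 × 10⁻⁴ = 1.2853 × 10⁻³, so Δρ ≈ 1.316 kg m⁻³.
N² = (g/ρ₀)·Δρ/Δz = g·(Δρ/ρ₀)/Δz = 9.81 × 1.2853 × 10⁻³ / 114 = 1.1060 × 10⁻⁴ s⁻².
N = √(1.1060 × 10⁻⁴) = 0.010517 rad s⁻¹ ≈ 0.0105 rad s⁻¹.

0.0105 rad s⁻¹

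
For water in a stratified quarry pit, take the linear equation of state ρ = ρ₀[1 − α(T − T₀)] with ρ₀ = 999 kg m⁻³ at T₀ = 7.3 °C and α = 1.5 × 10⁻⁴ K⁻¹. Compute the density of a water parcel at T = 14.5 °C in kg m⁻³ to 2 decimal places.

997.92 kg m⁻³

T − T₀ = +7.2 K.
Bracket = 1 − α·(+7.2) = 1 + (-1.08 × 10⁻³) = 0.9989200.
ρ = 999 × 0.9989200 = 997.92 kg m⁻³.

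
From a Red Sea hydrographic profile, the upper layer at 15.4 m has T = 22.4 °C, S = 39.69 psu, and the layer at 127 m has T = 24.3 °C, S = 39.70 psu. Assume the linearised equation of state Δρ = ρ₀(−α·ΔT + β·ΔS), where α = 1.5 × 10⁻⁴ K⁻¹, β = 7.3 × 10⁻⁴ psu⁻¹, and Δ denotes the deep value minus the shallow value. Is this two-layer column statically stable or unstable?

ΔT = 24.3 − 22.4 = +1.9 K and ΔS = 39.70 − 39.69 = +0.01 psu (deep − shallow).
−αΔT = -2.85 × 10⁻⁴; βΔS = 7.30 × 10⁻⁶; sum Δρ/ρ₀ = -2.777 × 10⁻⁴.
Δρ/ρ₀ < 0, so Δρ < 0: deeper water is lighter → statically unstable; the column would overturn.

unstable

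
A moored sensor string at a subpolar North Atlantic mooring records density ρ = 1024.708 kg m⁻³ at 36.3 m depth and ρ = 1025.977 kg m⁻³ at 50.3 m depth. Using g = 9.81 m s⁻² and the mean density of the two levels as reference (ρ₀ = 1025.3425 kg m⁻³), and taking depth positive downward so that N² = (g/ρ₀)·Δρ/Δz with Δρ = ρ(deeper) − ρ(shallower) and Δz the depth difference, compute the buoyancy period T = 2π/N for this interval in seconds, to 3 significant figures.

213 s

Δρ = 1025.977 − 1024.708 = 1.269 kg m⁻³ over Δz = 50.3 − 36.3 = 14 m.
N² = (9.81/1025.3425) × (1.269/14) = 8.6723 × 10⁻⁴ s⁻².
N = √(8.6723 × 10⁻⁴) = 0.029449 rad s⁻¹, so T = 2π/N = 213.36 s ≈ 213 s.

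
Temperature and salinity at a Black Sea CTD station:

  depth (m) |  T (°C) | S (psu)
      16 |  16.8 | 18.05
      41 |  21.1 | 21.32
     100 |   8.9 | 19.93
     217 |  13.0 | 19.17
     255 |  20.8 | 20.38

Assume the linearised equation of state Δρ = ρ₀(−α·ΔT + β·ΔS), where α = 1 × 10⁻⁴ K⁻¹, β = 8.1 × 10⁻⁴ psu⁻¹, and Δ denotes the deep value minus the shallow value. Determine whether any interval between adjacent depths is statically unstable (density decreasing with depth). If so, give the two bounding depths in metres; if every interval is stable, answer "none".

Evaluate Δρ/ρ₀ = −αΔT + βΔS across each adjacent pair:
  16–41 m: −αΔT+βΔS = −(1 × 10⁻⁴)(+4.3)+(8.1 × 10⁻⁴)(+3.27) = 2.2 × 10⁻³ → stable
  41–100 m: −αΔT+βΔS = −(1 × 10⁻⁴)(-12.2)+(8.1 × 10⁻⁴)(-1.39) = 9.4 × 10⁻⁵ → stable
  100–217 m: −αΔT+βΔS = −(1 × 10⁻⁴)(+4.1)+(8.1 × 10⁻⁴)(-0.76) = -1.0 × 10⁻³ → UNSTABLE
  217–255 m: −αΔT+βΔS = −(1 × 10⁻⁴)(+7.8)+(8.1 × 10⁻⁴)(+1.21) = 2.0 × 10⁻⁴ → stable
The 100–217 m interval has Δρ < 0: lighter water underlies denser water.

100–217 m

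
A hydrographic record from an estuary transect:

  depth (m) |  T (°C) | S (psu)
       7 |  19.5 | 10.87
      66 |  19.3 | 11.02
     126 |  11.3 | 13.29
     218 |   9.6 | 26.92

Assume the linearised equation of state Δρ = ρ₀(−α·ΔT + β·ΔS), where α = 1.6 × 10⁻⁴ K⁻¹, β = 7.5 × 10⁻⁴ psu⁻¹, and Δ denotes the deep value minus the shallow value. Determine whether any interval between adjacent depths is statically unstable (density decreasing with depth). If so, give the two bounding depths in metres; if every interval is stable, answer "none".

Evaluate Δρ/ρ₀ = −αΔT + βΔS across each adjacent pair:
  7–66 m: −αΔT+βΔS = −(1.6 × 10⁻⁴)(-0.2)+(7.5 × 10⁻⁴)(+0.15) = 1.4 × 10⁻⁴ → stable
  66–126 m: −αΔT+βΔS = −(1.6 × 10⁻⁴)(-8.0)+(7.5 × 10⁻⁴)(+2.27) = 3.0 × 10⁻³ → stable
  126–218 m: −αΔT+βΔS = −(1.6 × 10⁻⁴)(-1.7)+(7.5 × 10⁻⁴)(+13.63) = 0.010 → stable
Every interval has Δρ > 0: the column is stably stratified throughout.

none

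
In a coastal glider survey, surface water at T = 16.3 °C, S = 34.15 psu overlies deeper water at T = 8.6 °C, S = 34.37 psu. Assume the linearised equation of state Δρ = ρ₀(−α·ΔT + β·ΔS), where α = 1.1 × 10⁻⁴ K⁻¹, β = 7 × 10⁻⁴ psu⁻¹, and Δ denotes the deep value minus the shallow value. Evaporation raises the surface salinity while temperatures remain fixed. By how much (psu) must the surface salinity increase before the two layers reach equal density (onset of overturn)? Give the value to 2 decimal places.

Neutral buoyancy requires −α(T_deep − T_surf) + β(S_deep − S_surf′) = 0.
S_surf′ = S_deep − (α/β)·ΔT = 34.37 − (1.1 × 10⁻⁴/7 × 10⁻⁴)·(-7.7) = 35.5800 psu.
Increase required: 35.5800 − 34.15 = 1.4300 psu.

1.43 psu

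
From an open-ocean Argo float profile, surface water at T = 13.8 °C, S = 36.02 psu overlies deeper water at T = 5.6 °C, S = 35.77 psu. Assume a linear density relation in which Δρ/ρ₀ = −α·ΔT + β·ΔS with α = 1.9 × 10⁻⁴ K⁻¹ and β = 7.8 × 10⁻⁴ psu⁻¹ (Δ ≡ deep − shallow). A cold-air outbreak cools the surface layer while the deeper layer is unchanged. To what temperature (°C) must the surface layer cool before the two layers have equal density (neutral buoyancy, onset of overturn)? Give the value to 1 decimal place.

Neutral buoyancy requires Δρ = 0, i.e. −α(T_deep − T_surf′) + β(S_deep − S_surf) = 0.
T_surf′ = T_deep − (β/α)·ΔS = 5.6 − (7.8 × 10⁻⁴/1.9 × 10⁻⁴)·(-0.25) = 6.626 °C.
Cooling required: 13.8 − (6.626) = 7.174 °C.

6.6 °C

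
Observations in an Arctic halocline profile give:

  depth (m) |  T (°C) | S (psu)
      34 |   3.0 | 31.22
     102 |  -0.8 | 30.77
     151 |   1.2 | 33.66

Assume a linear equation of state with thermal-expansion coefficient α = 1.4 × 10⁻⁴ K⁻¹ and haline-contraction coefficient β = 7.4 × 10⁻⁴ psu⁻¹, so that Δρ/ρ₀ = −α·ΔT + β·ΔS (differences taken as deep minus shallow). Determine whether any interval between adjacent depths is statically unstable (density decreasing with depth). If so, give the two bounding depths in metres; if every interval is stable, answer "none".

Evaluate Δρ/ρ₀ = −αΔT + βΔS across each adjacent pair:
  34–102 m: −αΔT+βΔS = −(1.4 × 10⁻⁴)(-3.8)+(7.4 × 10⁻⁴)(-0.45) = 2.0 × 10⁻⁴ → stable
  102–151 m: −αΔT+βΔS = −(1.4 × 10⁻⁴)(+2.0)+(7.4 × 10⁻⁴)(+2.89) = 1.9 × 10⁻³ → stable
Every interval has Δρ > 0: the column is stably stratified throughout.

none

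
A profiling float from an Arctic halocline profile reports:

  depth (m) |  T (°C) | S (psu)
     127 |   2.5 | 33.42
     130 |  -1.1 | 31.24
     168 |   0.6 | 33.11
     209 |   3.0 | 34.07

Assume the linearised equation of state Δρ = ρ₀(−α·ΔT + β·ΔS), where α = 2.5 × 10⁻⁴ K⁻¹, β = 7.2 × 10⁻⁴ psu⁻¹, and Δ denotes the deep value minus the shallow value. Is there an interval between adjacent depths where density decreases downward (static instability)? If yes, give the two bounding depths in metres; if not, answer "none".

127–130 m

Evaluate Δρ/ρ₀ = −αΔT + βΔS across each adjacent pair:
  127–130 m: −αΔT+βΔS = −(2.5 × 10⁻⁴)(-3.6)+(7.2 × 10⁻⁴)(-2.18) = -6.7 × 10⁻⁴ → UNSTABLE
  130–168 m: −αΔT+βΔS = −(2.5 × 10⁻⁴)(+1.7)+(7.2 × 10⁻⁴)(+1.87) = 9.2 × 10⁻⁴ → stable
  168–209 m: −αΔT+βΔS = −(2.5 × 10⁻⁴)(+2.4)+(7.2 × 10⁻⁴)(+0.96) = 9.1 × 10⁻⁵ → stable
The 127–130 m interval has Δρ < 0: lighter water underlies denser water.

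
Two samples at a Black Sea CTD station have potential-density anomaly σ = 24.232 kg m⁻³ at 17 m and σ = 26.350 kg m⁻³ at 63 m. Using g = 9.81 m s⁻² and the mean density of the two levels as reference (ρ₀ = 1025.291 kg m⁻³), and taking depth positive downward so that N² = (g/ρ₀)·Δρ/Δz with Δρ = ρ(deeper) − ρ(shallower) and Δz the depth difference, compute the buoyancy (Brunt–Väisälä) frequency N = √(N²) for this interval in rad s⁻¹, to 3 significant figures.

Δρ = 1026.350 − 1024.232 = 2.118 kg m⁻³ over Δz = 63 − 17 = 46 m.
N² = (9.81/1025.291) × (2.118/46) = 4.4054 × 10⁻⁴ s⁻².
N = √(4.4054 × 10⁻⁴) = 0.020989 rad s⁻¹ ≈ 0.0210 rad s⁻¹.

0.0210 rad s⁻¹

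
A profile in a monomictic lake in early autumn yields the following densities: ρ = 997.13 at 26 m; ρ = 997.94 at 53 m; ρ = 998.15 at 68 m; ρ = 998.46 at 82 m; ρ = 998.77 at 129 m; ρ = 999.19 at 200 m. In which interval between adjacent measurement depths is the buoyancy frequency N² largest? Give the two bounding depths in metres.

Compute the density gradient over each adjacent pair:
  26–53 m: Δρ/Δz = 0.81/27 = 0.030 kg m⁻⁴
  53–68 m: Δρ/Δz = 0.21/15 = 0.014 kg m⁻⁴
  68–82 m: Δρ/Δz = 0.31/14 = 0.022 kg m⁻⁴
  82–129 m: Δρ/Δz = 0.31/47 = 6.6 × 10⁻³ kg m⁻⁴
  129–200 m: Δρ/Δz = 0.42/71 = 5.9 × 10⁻³ kg m⁻⁴
The largest gradient is in the 26–53 m interval — the pycnocline.

26–53 m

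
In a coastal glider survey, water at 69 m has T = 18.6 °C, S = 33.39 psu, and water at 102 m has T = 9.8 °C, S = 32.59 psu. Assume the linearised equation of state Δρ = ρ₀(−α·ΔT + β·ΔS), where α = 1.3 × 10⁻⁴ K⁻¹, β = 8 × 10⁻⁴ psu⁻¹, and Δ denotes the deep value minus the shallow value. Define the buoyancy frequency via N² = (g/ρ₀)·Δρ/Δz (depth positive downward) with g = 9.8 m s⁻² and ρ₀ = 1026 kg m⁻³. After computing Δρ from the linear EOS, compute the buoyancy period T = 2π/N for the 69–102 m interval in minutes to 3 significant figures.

8.56 min

ΔT = -8.8 K, ΔS = -0.80 psu (deep − shallow).
Δρ/ρ₀ = −αΔT + βΔS = 1.144 × 10⁻³ − 6.40 × 10⁻⁴ = 5.04 × 10⁻⁴, so Δρ ≈ 0.5171 kg m⁻³.
N² = (g/ρ₀)·Δρ/Δz = g·(Δρ/ρ₀)/Δz = 9.8 × 5.04 × 10⁻⁴ / 33 = 1.4967 × 10⁻⁴ s⁻².
N = √(1.4967 × 10⁻⁴) = 0.012234 rad s⁻¹ → T = 2π/N = 513.58 s = 8.5597 min ≈ 8.56 min.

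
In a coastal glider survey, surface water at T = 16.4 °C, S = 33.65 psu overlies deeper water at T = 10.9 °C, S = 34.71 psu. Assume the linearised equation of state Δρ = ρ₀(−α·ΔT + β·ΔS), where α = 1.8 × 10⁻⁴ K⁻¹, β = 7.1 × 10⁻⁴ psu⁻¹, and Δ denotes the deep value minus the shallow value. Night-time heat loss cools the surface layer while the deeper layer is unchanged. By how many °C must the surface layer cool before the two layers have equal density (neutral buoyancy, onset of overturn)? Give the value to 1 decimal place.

9.7 °C

Neutral buoyancy requires Δρ = 0, i.e. −α(T_deep − T_surf′) + β(S_deep − S_surf) = 0.
T_surf′ = T_deep − (β/α)·ΔS = 10.9 − (7.1 × 10⁻⁴/1.8 × 10⁻⁴)·(+1.06) = 6.719 °C.
Cooling required: 16.4 − (6.719) = 9.681 °C.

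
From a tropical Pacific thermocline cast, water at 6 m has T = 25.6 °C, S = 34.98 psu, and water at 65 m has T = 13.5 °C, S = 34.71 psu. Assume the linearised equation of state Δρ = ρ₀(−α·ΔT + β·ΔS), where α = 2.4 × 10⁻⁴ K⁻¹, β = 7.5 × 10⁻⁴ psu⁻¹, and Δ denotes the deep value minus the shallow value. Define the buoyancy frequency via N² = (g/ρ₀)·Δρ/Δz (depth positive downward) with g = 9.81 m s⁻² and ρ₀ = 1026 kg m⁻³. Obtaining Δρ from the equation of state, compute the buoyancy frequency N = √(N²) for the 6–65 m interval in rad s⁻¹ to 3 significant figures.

0.0212 rad s⁻¹

ΔT = -12.1 K, ΔS = -0.27 psu (deep − shallow).
Δρ/ρ₀ = −αΔT + βΔS = 2.904 × 10⁻³ − 2.025 × 10⁻⁴ = 2.7015 × 10⁻³, so Δρ ≈ 2.772 kg m⁻³.
N² = (g/ρ₀)·Δρ/Δz = g·(Δρ/ρ₀)/Δz = 9.81 × 2.7015 × 10⁻³ / 59 = 4.4918 × 10⁻⁴ s⁻².
N = √(4.4918 × 10⁻⁴) = 0.021194 rad s⁻¹ ≈ 0.0212 rad s⁻¹.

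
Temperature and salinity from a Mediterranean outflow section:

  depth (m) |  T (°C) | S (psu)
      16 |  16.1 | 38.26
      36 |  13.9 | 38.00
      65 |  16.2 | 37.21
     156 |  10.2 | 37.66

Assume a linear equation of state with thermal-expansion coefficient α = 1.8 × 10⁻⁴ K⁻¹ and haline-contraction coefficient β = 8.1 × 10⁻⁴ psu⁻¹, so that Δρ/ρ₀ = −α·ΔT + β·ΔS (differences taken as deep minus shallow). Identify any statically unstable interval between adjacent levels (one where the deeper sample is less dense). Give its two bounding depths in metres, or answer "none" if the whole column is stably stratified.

36–65 m

Evaluate Δρ/ρ₀ = −αΔT + βΔS across each adjacent pair:
  16–36 m: −αΔT+βΔS = −(1.8 × 10⁻⁴)(-2.2)+(8.1 × 10⁻⁴)(-0.26) = 1.9 × 10⁻⁴ → stable
  36–65 m: −αΔT+βΔS = −(1.8 × 10⁻⁴)(+2.3)+(8.1 × 10⁻⁴)(-0.79) = -1.1 × 10⁻³ → UNSTABLE
  65–156 m: −αΔT+βΔS = −(1.8 × 10⁻⁴)(-6.0)+(8.1 × 10⁻⁴)(+0.45) = 1.4 × 10⁻³ → stable
The 36–65 m interval has Δρ < 0: lighter water underlies denser water.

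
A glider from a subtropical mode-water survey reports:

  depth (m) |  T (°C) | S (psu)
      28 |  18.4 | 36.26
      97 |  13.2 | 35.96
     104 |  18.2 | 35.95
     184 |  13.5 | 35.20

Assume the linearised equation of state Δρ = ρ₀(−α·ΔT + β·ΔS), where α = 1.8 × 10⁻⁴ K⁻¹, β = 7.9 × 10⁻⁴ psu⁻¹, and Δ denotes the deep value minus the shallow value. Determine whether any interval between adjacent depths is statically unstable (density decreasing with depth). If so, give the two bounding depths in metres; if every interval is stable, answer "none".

Evaluate Δρ/ρ₀ = −αΔT + βΔS across each adjacent pair:
  28–97 m: −αΔT+βΔS = −(1.8 × 10⁻⁴)(-5.2)+(7.9 × 10⁻⁴)(-0.30) = 7.0 × 10⁻⁴ → stable
  97–104 m: −αΔT+βΔS = −(1.8 × 10⁻⁴)(+5.0)+(7.9 × 10⁻⁴)(-0.01) = -9.1 × 10⁻⁴ → UNSTABLE
  104–184 m: −αΔT+βΔS = −(1.8 × 10⁻⁴)(-4.7)+(7.9 × 10⁻⁴)(-0.75) = 2.5 × 10⁻⁴ → stable
The 97–104 m interval has Δρ < 0: lighter water underlies denser water.

97–104 m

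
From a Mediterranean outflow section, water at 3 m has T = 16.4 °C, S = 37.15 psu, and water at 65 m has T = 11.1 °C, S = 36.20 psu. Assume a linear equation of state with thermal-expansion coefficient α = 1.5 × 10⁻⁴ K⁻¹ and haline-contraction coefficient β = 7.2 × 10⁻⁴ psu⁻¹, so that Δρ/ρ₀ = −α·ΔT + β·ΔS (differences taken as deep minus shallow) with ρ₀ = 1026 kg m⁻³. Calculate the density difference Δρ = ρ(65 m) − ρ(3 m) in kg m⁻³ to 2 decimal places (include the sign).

+0.11 kg m⁻³

ΔT = -5.3 K, ΔS = -0.95 psu (deep − shallow).
Δρ/ρ₀ = −(1.5 × 10⁻⁴)(-5.3) + (7.2 × 10⁻⁴)(-0.95) = 1.11 × 10⁻⁴.
Δρ = 1026 × (1.11 × 10⁻⁴) = +0.11 kg m⁻³.
Positive Δρ: denser below, stable.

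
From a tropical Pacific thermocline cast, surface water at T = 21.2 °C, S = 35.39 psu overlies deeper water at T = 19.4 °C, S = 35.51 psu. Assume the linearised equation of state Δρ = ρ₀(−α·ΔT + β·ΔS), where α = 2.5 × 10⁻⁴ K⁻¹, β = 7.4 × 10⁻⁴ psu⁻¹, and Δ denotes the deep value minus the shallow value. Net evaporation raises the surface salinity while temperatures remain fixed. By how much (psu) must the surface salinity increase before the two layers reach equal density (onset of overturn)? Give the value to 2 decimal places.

0.73 psu

Neutral buoyancy requires −α(T_deep − T_surf) + β(S_deep − S_surf′) = 0.
S_surf′ = S_deep − (α/β)·ΔT = 35.51 − (2.5 × 10⁻⁴/7.4 × 10⁻⁴)·(-1.8) = 36.1181 psu.
Increase required: 36.1181 − 35.39 = 0.7281 psu.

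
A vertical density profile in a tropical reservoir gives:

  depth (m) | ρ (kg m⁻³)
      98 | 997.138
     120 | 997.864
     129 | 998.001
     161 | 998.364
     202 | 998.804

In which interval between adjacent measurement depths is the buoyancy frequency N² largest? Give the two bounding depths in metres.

98–120 m

Compute the density gradient over each adjacent pair:
  98–120 m: Δρ/Δz = 0.726/22 = 0.033 kg m⁻⁴
  120–129 m: Δρ/Δz = 0.137/9 = 0.015 kg m⁻⁴
  129–161 m: Δρ/Δz = 0.363/32 = 0.011 kg m⁻⁴
  161–202 m: Δρ/Δz = 0.440/41 = 0.011 kg m⁻⁴
The largest gradient is in the 98–120 m interval — the pycnocline.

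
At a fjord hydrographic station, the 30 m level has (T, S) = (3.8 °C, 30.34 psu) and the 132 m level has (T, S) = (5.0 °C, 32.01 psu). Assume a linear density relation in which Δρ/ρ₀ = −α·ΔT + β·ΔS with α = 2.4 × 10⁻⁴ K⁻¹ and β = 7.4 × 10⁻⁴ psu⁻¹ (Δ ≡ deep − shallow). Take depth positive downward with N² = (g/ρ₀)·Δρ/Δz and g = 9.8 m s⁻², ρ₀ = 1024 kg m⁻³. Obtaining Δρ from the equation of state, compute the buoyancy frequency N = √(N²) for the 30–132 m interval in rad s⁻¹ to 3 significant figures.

ΔT = +1.2 K, ΔS = +1.67 psu (deep − shallow).
Δρ/ρ₀ = −αΔT + βΔS = -2.88 × 10⁻⁴ + 1.2358 × 10⁻³ = 9.478 × 10⁻⁴, so Δρ ≈ 0.9705 kg m⁻³.
N² = (g/ρ₀)·Δρ/Δz = g·(Δρ/ρ₀)/Δz = 9.8 × 9.478 × 10⁻⁴ / 102 = 9.1063 × 10⁻⁵ s⁻².
N = √(9.1063 × 10⁻⁵) = 9.5427 × 10⁻³ rad s⁻¹ ≈ 9.54 × 10⁻³ rad s⁻¹.

9.54 × 10⁻³ rad s⁻¹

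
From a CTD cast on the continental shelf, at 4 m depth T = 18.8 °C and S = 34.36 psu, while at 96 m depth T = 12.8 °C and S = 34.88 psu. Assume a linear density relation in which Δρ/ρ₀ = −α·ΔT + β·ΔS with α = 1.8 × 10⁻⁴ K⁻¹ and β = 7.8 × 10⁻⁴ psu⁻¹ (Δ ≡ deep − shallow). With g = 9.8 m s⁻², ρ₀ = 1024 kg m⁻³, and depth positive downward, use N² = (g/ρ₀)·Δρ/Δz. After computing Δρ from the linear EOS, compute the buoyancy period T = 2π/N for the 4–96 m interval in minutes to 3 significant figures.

ΔT = -6.0 K, ΔS = +0.52 psu (deep − shallow).
Δρ/ρ₀ = −αΔT + βΔS = 1.08 × 10⁻³ + 4.056 × 10⁻⁴ = 1.4856 × 10⁻³, so Δρ ≈ 1.521 kg m⁻³.
N² = (g/ρ₀)·Δρ/Δz = g·(Δρ/ρ₀)/Δz = 9.8 × 1.4856 × 10⁻³ / 92 = 1.5825 × 10⁻⁴ s⁻².
N = √(1.5825 × 10⁻⁴) = 0.012580 rad s⁻¹ → T = 2π/N = 499.46 s = 8.3243 min ≈ 8.32 min.

8.32 min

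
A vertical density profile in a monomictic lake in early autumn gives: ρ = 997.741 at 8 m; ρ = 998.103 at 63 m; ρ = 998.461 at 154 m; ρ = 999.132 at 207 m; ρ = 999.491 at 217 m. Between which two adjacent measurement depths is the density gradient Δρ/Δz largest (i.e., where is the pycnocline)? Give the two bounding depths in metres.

207–217 m

Compute the density gradient over each adjacent pair:
  8–63 m: Δρ/Δz = 0.362/55 = 6.6 × 10⁻³ kg m⁻⁴
  63–154 m: Δρ/Δz = 0.358/91 = 3.9 × 10⁻³ kg m⁻⁴
  154–207 m: Δρ/Δz = 0.671/53 = 0.013 kg m⁻⁴
  207–217 m: Δρ/Δz = 0.359/10 = 0.036 kg m⁻⁴
The largest gradient is in the 207–217 m interval — the pycnocline.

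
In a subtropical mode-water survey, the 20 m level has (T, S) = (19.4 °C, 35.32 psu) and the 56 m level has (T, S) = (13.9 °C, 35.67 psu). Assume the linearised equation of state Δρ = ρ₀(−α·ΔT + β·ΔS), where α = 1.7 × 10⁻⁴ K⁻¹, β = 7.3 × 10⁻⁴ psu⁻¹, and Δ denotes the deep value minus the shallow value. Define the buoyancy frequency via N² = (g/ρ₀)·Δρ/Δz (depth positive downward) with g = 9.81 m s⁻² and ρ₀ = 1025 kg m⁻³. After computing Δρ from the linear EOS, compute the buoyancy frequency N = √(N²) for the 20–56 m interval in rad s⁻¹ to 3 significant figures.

ΔT = -5.5 K, ΔS = +0.35 psu (deep − shallow).
Δρ/ρ₀ = −αΔT + βΔS = 9.35 × 10⁻⁴ + 2.555 × 10⁻⁴ = 1.1905 × 10⁻³, so Δρ ≈ 1.220 kg m⁻³.
N² = (g/ρ₀)·Δρ/Δz = g·(Δρ/ρ₀)/Δz = 9.81 × 1.1905 × 10⁻³ / 36 = 3.2441 × 10⁻⁴ s⁻².
N = √(3.2441 × 10⁻⁴) = 0.018011 rad s⁻¹ ≈ 0.0180 rad s⁻¹.

0.0180 rad s⁻¹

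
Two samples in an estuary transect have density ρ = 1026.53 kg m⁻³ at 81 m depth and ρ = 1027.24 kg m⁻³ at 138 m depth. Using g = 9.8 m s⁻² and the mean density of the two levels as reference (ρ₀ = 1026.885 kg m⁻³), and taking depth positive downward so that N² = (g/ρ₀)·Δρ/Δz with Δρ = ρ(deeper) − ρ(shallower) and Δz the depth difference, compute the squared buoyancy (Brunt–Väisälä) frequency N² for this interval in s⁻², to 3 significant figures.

Δρ = 1027.24 − 1026.53 = 0.71 kg m⁻³ over Δz = 138 − 81 = 57 m.
N² = (9.8/1026.885) × (0.71/57) = 1.1887 × 10⁻⁴ s⁻² ≈ 1.19 × 10⁻⁴ s⁻².

1.19 × 10⁻⁴ s⁻²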